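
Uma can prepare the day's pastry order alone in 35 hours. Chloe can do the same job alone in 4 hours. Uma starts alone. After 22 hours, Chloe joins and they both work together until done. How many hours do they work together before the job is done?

4/3 hours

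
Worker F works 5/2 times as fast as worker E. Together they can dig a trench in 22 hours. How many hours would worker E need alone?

77 hours

Let worker E's rate be r; then worker F's rate is (5/2)r, so together (5/2 + 1)r = (7/2)r = 1/22.
Thus r = 1/77 per hour.
Worker E alone: 77 hours; worker F alone: 154/5 hours.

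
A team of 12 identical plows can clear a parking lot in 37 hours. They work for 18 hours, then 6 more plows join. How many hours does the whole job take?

One plow does 1/444 of the job per hour.
After 18 hours with 12 plows, 18/37 is done (19/37 left).
With 18 plows the rate is 18/444 = 3/74, so the rest takes 19/37 ÷ 3/74 = 38/3 hours.
Total = 18 + 38/3 = 92/3 hours.

92/3 hours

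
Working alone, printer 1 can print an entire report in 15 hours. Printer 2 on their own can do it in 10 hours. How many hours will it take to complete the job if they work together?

6 hours

Combined rate: 1/15 + 1/10 = (2 + 3)/30 = 5/30 = 1/6 per hour.
Time = 1 ÷ (1/6) = 6 hours.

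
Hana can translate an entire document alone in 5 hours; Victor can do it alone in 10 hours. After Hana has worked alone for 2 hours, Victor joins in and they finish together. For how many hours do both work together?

2 hours

In 2 hours Hana does 2/5 of the job, leaving 3/5.
Hana and Victor together work at 3/10 per hour, so finishing takes 3/5 ÷ 3/10 = 2 hours.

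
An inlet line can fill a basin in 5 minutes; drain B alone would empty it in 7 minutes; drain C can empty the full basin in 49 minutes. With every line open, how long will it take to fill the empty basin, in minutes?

Net rate = 1/5 − 1/7 − 1/49 = (49 − 35 − 5)/245 = 9/245 per minute.
Filling time = 1 ÷ (9/245) = 245/9 minutes.

245/9 minutes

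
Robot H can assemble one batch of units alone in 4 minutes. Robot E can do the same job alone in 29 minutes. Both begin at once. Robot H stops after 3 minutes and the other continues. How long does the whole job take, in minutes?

29/4 minutes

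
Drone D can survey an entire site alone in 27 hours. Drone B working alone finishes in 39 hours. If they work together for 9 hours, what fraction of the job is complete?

22/39

Combined rate: 1/27 + 1/39 = (13 + 9)/351 = 22/351 per hour.
In 9 hours they complete 9·22/351 = 22/39 of the job.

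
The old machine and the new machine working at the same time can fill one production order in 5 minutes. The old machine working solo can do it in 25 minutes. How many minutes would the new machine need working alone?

25/4 minutes

Combined rate is 1/5 per minute.
Known contribution: 1/25 per minute.
So the new machine's rate is 1/5 − 1/25 = 4/25, meaning 25/4 minutes alone.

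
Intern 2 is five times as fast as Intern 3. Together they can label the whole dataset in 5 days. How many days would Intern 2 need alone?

Let Intern 3's rate be r; then Intern 2's rate is 5r, so together (5 + 1)r = 6r = 1/5.
Thus r = 1/30 per day.
Intern 3 alone: 30 days; Intern 2 alone: 6 days.

6 days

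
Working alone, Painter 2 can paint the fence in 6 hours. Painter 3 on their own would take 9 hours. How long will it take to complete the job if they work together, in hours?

Combined rate: 1/6 + 1/9 = (3 + 2)/18 = 5/18 per hour.
Time = 1 ÷ (5/18) = 18/5 hours.

18/5 hours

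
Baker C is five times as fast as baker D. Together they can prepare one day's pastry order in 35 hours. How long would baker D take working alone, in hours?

Let baker D's rate be r; then baker C's rate is 5r, so together (5 + 1)r = 6r = 1/35.
Thus r = 1/210 per hour.
Baker D alone: 210 hours; baker C alone: 42 hours.

210 hours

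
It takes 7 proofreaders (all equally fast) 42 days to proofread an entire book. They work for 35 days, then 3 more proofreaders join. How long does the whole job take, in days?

399/10 days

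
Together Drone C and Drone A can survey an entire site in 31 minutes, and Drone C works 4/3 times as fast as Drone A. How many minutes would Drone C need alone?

Let Drone A's rate be r; then Drone C's rate is (4/3)r, so together (4/3 + 1)r = (7/3)r = 1/31.
Thus r = 3/217 per minute.
Drone A alone: 217/3 minutes; Drone C alone: 217/4 minutes.

217/4 minutes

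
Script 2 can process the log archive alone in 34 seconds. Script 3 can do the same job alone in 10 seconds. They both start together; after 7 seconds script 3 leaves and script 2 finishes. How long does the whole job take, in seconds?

51/5 seconds

In the first 7 seconds the combined rate is 11/85, so 77/85 of the job is done, leaving 8/85.
After script 3 leaves the rate is 1/34 per second; the remaining 8/85 takes 16/5 seconds.
Total = 7 + 16/5 = 51/5 seconds.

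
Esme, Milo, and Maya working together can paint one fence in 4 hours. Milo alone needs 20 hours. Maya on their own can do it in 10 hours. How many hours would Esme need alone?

10 hours

Combined rate is 1/4 per hour.
Known contribution: 1/20 + 1/10 = (1 + 2)/20 = 3/20 per hour.
So Esme's rate is 1/4 − 3/20 = 1/10, meaning 10 hours alone.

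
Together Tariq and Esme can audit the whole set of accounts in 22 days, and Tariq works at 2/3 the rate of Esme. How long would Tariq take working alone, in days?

55 days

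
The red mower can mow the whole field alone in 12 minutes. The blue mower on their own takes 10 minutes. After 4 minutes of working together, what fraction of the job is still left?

Combined rate: 1/12 + 1/10 = (5 + 6)/60 = 11/60 per minute.
In 4 minutes they complete 4·11/60 = 11/15 of the job.
So 4/15 remains.

4/15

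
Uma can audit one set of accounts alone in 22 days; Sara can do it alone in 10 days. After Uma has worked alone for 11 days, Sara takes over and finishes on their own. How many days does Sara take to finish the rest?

In 11 days Uma does 11/22 = 1/2 of the job, leaving 1/2.
Sara works at 1/10 per day, so finishing takes 1/2 ÷ 1/10 = 5 days.

5 days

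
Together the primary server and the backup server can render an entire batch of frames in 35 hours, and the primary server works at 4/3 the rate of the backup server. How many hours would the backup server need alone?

Let the backup server's rate be r; then the primary server's rate is (4/3)r, so together (4/3 + 1)r = (7/3)r = 1/35.
Thus r = 3/245 per hour.
The backup server alone: 245/3 hours; the primary server alone: 245/4 hours.

245/3 hours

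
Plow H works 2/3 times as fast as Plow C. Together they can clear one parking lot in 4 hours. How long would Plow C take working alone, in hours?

20/3 hours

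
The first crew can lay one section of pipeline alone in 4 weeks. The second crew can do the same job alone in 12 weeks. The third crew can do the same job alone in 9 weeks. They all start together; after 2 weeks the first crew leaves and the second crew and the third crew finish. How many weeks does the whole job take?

In the first 2 weeks the combined rate is 4/9, so 8/9 of the job is done, leaving 1/9.
After the first crew leaves the rate is 7/36 per week; the remaining 1/9 takes 4/7 weeks.
Total = 2 + 4/7 = 18/7 weeks.

18/7 weeks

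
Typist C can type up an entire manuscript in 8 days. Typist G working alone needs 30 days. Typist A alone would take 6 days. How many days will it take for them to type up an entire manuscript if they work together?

Combined rate: 1/8 + 1/30 + 1/6 = (15 + 4 + 20)/120 = 39/120 = 13/40 per day.
Time = 1 ÷ (13/40) = 40/13 days.

40/13 days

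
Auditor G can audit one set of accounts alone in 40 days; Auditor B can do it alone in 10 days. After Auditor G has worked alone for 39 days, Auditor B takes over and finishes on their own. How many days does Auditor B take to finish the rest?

1/4 days

In 39 days Auditor G does 39/40 of the job, leaving 1/40.
Auditor B works at 1/10 per day, so finishing takes 1/40 ÷ 1/10 = 1/4 days.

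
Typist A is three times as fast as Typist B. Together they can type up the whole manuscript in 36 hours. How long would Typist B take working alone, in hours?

Let Typist B's rate be r; then Typist A's rate is 3r, so together (3 + 1)r = 4r = 1/36.
Thus r = 1/144 per hour.
Typist B alone: 144 hours; Typist A alone: 48 hours.

144 hours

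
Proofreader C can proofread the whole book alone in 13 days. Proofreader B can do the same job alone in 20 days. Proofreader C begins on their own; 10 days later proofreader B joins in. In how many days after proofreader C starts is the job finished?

130/11 days

In the first 10 days proofreader C alone does 10/13 of the job, leaving 3/13.
Once everyone is working, combined rate: 1/13 + 1/20 = (20 + 13)/260 = 33/260 per day.
Remaining 3/13 at 33/260 per day takes 20/11 days.
Total from the start = 10 + 20/11 = 130/11 days.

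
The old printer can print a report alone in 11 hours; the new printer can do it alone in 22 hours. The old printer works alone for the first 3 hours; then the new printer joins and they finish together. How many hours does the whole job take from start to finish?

In 3 hours the old printer does 3/11 of the job, leaving 8/11.
The old printer and the new printer together work at 3/22 per hour, so finishing takes 8/11 ÷ 3/22 = 16/3 hours.
Total time = 3 + 16/3 = 25/3 hours.

25/3 hours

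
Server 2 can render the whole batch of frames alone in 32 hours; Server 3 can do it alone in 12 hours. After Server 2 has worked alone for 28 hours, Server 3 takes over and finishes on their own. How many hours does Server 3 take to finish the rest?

In 28 hours Server 2 does 28/32 = 7/8 of the job, leaving 1/8.
Server 3 works at 1/12 per hour, so finishing takes 1/8 ÷ 1/12 = 3/2 hours.

3/2 hours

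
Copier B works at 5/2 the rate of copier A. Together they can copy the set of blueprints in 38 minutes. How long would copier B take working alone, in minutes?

266/5 minutes

Let copier A's rate be r; then copier B's rate is (5/2)r, so together (5/2 + 1)r = (7/2)r = 1/38.
Thus r = 1/133 per minute.
Copier A alone: 133 minutes; copier B alone: 266/5 minutes.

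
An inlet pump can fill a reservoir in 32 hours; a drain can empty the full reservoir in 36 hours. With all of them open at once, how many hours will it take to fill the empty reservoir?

Net rate = 1/32 − 1/36 = (9 − 8)/288 = 1/288 per hour.
Filling time = 1 ÷ (1/288) = 288 hours.

288 hours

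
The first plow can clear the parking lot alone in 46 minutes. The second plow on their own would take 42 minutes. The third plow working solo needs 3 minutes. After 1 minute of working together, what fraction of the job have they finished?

61/161

Combined rate: 1/46 + 1/42 + 1/3 = (21 + 23 + 322)/966 = 366/966 = 61/161 per minute.
In 1 minute they complete 1·61/161 = 61/161 of the job.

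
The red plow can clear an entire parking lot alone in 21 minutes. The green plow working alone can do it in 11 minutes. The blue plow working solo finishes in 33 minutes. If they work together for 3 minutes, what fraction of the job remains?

38/77

Combined rate: 1/21 + 1/11 + 1/33 = (11 + 21 + 7)/231 = 39/231 = 13/77 per minute.
In 3 minutes they complete 3·13/77 = 39/77 of the job.
So 38/77 remains.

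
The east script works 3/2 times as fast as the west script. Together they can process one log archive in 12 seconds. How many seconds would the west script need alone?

Let the west script's rate be r; then the east script's rate is (3/2)r, so together (3/2 + 1)r = (5/2)r = 1/12.
Thus r = 1/30 per second.
The west script alone: 30 seconds; the east script alone: 20 seconds.

30 seconds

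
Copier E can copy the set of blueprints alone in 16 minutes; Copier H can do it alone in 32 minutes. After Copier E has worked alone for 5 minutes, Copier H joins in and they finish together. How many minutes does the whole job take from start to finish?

37/3 minutes

In 5 minutes Copier E does 5/16 of the job, leaving 11/16.
Copier E and Copier H together work at 3/32 per minute, so finishing takes 11/16 ÷ 3/32 = 22/3 minutes.
Total time = 5 + 22/3 = 37/3 minutes.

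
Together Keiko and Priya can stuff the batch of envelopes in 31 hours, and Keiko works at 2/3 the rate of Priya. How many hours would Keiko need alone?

Let Priya's rate be r; then Keiko's rate is (2/3)r, so together (2/3 + 1)r = (5/3)r = 1/31.
Thus r = 3/155 per hour.
Priya alone: 155/3 hours; Keiko alone: 155/2 hours.

155/2 hours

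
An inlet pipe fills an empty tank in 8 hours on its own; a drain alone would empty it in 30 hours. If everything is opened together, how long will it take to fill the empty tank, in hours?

Net rate = 1/8 − 1/30 = (15 − 4)/120 = 11/120 per hour.
Filling time = 1 ÷ (11/120) = 120/11 hours.

120/11 hours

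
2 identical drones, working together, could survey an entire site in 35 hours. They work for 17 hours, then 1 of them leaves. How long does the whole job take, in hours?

53 hours

One drone does 1/70 of the job per hour.
After 17 hours with 2 drones, 17/35 is done (18/35 left).
With 1 drone the rate is 1/70, so the rest takes 18/35 ÷ 1/70 = 36 hours.
Total = 17 + 36 = 53 hours.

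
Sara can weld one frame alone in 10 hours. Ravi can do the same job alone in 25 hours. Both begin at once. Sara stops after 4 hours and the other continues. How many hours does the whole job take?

15 hours

In the first 4 hours the combined rate is 7/50, so 14/25 of the job is done, leaving 11/25.
After Sara leaves the rate is 1/25 per hour; the remaining 11/25 takes 11 hours.
Total = 4 + 11 = 15 hours.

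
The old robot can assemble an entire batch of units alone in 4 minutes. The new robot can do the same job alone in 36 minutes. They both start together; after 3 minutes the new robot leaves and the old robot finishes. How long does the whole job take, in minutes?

In the first 3 minutes the combined rate is 5/18, so 5/6 of the job is done, leaving 1/6.
After the new robot leaves the rate is 1/4 per minute; the remaining 1/6 takes 2/3 minutes.
Total = 3 + 2/3 = 11/3 minutes.

11/3 minutes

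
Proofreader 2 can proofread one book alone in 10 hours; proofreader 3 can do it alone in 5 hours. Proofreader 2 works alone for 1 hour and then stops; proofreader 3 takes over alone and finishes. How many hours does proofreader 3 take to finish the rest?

9/2 hours

In 1 hour proofreader 2 does 1/10 of the job, leaving 9/10.
Proofreader 3 works at 1/5 per hour, so finishing takes 9/10 ÷ 1/5 = 9/2 hours.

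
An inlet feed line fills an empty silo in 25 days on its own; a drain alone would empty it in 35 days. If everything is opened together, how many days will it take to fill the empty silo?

175/2 days

Net rate = 1/25 − 1/35 = (7 − 5)/175 = 2/175 per day.
Filling time = 1 ÷ (2/175) = 175/2 days.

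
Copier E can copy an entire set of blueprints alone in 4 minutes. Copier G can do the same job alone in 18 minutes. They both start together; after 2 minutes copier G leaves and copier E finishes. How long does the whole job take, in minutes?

32/9 minutes

In the first 2 minutes the combined rate is 11/36, so 11/18 of the job is done, leaving 7/18.
After copier G leaves the rate is 1/4 per minute; the remaining 7/18 takes 14/9 minutes.
Total = 2 + 14/9 = 32/9 minutes.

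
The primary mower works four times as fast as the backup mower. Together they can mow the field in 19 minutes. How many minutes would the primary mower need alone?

Let the backup mower's rate be r; then the primary mower's rate is 4r, so together (4 + 1)r = 5r = 1/19.
Thus r = 1/95 per minute.
The backup mower alone: 95 minutes; the primary mower alone: 95/4 minutes.

95/4 minutes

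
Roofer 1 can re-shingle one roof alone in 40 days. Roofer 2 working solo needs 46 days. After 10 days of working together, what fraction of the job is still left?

Combined rate: 1/40 + 1/46 = (23 + 20)/920 = 43/920 per day.
In 10 days they complete 10·43/920 = 43/92 of the job.
So 49/92 remains.

49/92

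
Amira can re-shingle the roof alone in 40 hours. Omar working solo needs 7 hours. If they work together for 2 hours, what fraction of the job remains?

93/140

Combined rate: 1/40 + 1/7 = (7 + 40)/280 = 47/280 per hour.
In 2 hours they complete 2·47/280 = 47/140 of the job.
So 93/140 remains.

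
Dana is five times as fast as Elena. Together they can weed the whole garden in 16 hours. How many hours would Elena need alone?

96 hours

Let Elena's rate be r; then Dana's rate is 5r, so together (5 + 1)r = 6r = 1/16.
Thus r = 1/96 per hour.
Elena alone: 96 hours; Dana alone: 96/5 hours.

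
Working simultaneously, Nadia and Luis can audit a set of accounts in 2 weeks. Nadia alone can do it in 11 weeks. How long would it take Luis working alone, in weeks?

22/9 weeks

Combined rate is 1/2 per week.
Known contribution: 1/11 per week.
So Luis's rate is 1/2 − 1/11 = 9/22, meaning 22/9 weeks alone.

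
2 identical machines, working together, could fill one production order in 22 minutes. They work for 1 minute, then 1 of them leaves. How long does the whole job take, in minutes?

One machine does 1/44 of the job per minute.
After 1 minute with 2 machines, 1/22 is done (21/22 left).
With 1 machine the rate is 1/44, so the rest takes 21/22 ÷ 1/44 = 42 minutes.
Total = 1 + 42 = 43 minutes.

43 minutes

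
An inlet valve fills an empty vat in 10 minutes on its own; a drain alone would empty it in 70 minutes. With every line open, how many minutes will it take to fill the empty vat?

35/3 minutes

Net rate = 1/10 − 1/70 = (7 − 1)/70 = 6/70 = 3/35 per minute.
Filling time = 1 ÷ (3/35) = 35/3 minutes.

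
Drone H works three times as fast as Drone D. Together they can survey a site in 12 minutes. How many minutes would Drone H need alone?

Let Drone D's rate be r; then Drone H's rate is 3r, so together (3 + 1)r = 4r = 1/12.
Thus r = 1/48 per minute.
Drone D alone: 48 minutes; Drone H alone: 16 minutes.

16 minutes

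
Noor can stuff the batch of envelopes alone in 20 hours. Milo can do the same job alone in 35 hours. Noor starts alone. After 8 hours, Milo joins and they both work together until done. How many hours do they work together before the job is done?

84/11 hours

In the first 8 hours Noor alone does 8/20 = 2/5 of the job, leaving 3/5.
Once everyone is working, combined rate: 1/20 + 1/35 = (7 + 4)/140 = 11/140 per hour.
Remaining 3/5 at 11/140 per hour takes 84/11 hours.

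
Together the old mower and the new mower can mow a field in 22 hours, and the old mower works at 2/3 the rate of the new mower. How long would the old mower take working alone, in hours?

Let the new mower's rate be r; then the old mower's rate is (2/3)r, so together (2/3 + 1)r = (5/3)r = 1/22.
Thus r = 3/110 per hour.
The new mower alone: 110/3 hours; the old mower alone: 55 hours.

55 hours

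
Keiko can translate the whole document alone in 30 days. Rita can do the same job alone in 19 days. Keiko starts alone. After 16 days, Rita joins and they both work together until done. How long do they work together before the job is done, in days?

In the first 16 days Keiko alone does 16/30 = 8/15 of the job, leaving 7/15.
Once everyone is working, combined rate: 1/30 + 1/19 = (19 + 30)/570 = 49/570 per day.
Remaining 7/15 at 49/570 per day takes 38/7 days.

38/7 days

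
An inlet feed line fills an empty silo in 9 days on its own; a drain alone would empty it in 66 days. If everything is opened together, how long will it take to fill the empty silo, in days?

Net rate = 1/9 − 1/66 = (22 − 3)/198 = 19/198 per day.
Filling time = 1 ÷ (19/198) = 198/19 days.

198/19 days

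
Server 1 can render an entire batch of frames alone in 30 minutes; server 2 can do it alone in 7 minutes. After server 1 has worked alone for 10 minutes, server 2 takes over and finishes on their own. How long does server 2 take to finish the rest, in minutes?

14/3 minutes

In 10 minutes server 1 does 10/30 = 1/3 of the job, leaving 2/3.
Server 2 works at 1/7 per minute, so finishing takes 2/3 ÷ 1/7 = 14/3 minutes.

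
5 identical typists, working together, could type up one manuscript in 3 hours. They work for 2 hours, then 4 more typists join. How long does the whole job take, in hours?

23/9 hours

One typist does 1/15 of the job per hour.
After 2 hours with 5 typists, 2/3 is done (1/3 left).
With 9 typists the rate is 9/15 = 3/5, so the rest takes 1/3 ÷ 3/5 = 5/9 hours.
Total = 2 + 5/9 = 23/9 hours.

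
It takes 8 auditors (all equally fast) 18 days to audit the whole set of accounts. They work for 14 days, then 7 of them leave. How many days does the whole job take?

46 days

One auditor does 1/144 of the job per day.
After 14 days with 8 auditors, 7/9 is done (2/9 left).
With 1 auditor the rate is 1/144, so the rest takes 2/9 ÷ 1/144 = 32 days.
Total = 14 + 32 = 46 days.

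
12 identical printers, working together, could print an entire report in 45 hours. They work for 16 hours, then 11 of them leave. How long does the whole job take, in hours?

One printer does 1/540 of the job per hour.
After 16 hours with 12 printers, 16/45 is done (29/45 left).
With 1 printer the rate is 1/540, so the rest takes 29/45 ÷ 1/540 = 348 hours.
Total = 16 + 348 = 364 hours.

364 hours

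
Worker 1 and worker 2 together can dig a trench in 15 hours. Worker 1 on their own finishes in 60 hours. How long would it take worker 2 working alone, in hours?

20 hours

Combined rate is 1/15 per hour.
Known contribution: 1/60 per hour.
So worker 2's rate is 1/15 − 1/60 = 1/20, meaning 20 hours alone.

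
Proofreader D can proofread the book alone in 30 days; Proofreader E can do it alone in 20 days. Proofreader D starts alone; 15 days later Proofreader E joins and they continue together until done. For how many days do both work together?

6 days

In 15 days Proofreader D does 15/30 = 1/2 of the job, leaving 1/2.
Proofreader D and Proofreader E together work at 1/12 per day, so finishing takes 1/2 ÷ 1/12 = 6 days.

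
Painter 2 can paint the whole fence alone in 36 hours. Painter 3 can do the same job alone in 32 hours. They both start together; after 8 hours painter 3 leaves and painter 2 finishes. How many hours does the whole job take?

In the first 8 hours the combined rate is 17/288, so 17/36 of the job is done, leaving 19/36.
After painter 3 leaves the rate is 1/36 per hour; the remaining 19/36 takes 19 hours.
Total = 8 + 19 = 27 hours.

27 hours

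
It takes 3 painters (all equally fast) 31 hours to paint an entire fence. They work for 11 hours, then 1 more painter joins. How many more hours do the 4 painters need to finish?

15 hours

One painter does 1/93 of the job per hour.
After 11 hours with 3 painters, 11/31 is done (20/31 left).
With 4 painters the rate is 4/93, so the rest takes 20/31 ÷ 4/93 = 15 hours.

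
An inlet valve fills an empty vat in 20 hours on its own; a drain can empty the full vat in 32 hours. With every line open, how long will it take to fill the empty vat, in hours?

160/3 hours

Net rate = 1/20 − 1/32 = (8 − 5)/160 = 3/160 per hour.
Filling time = 1 ÷ (3/160) = 160/3 hours.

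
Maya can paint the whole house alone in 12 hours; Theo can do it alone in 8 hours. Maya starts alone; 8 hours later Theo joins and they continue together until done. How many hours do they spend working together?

In 8 hours Maya does 8/12 = 2/3 of the job, leaving 1/3.
Maya and Theo together work at 5/24 per hour, so finishing takes 1/3 ÷ 5/24 = 8/5 hours.

8/5 hours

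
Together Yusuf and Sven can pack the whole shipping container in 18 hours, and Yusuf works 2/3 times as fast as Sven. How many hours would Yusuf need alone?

Let Sven's rate be r; then Yusuf's rate is (2/3)r, so together (2/3 + 1)r = (5/3)r = 1/18.
Thus r = 1/30 per hour.
Sven alone: 30 hours; Yusuf alone: 45 hours.

45 hours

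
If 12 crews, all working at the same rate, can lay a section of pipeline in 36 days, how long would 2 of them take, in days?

216 days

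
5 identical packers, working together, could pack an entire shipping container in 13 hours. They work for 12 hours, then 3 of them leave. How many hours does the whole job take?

29/2 hours

One packer does 1/65 of the job per hour.
After 12 hours with 5 packers, 12/13 is done (1/13 left).
With 2 packers the rate is 2/65, so the rest takes 1/13 ÷ 2/65 = 5/2 hours.
Total = 12 + 5/2 = 29/2 hours.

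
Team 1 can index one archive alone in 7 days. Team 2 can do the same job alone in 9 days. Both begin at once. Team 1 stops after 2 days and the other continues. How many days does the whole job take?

45/7 days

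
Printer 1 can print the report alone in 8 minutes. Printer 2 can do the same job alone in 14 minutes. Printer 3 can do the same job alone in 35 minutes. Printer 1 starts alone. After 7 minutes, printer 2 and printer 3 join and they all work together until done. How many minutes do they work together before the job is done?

5/9 minutes

In the first 7 minutes printer 1 alone does 7/8 of the job, leaving 1/8.
Once everyone is working, combined rate: 1/8 + 1/14 + 1/35 = (35 + 20 + 8)/280 = 63/280 = 9/40 per minute.
Remaining 1/8 at 9/40 per minute takes 5/9 minutes.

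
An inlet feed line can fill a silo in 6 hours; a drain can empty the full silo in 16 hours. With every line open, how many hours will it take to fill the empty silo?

Net rate = 1/6 − 1/16 = (8 − 3)/48 = 5/48 per hour.
Filling time = 1 ÷ (5/48) = 48/5 hours.

48/5 hours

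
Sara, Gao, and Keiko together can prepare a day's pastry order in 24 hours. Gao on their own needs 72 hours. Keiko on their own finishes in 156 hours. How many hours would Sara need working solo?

234/5 hours

Combined rate is 1/24 per hour.
Known contribution: 1/72 + 1/156 = (13 + 6)/936 = 19/936 per hour.
So Sara's rate is 1/24 − 19/936 = 5/234, meaning 234/5 hours alone.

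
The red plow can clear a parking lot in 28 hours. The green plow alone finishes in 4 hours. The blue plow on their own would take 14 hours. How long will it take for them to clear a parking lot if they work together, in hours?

14/5 hours

Combined rate: 1/28 + 1/4 + 1/14 = (1 + 7 + 2)/28 = 10/28 = 5/14 per hour.
Time = 1 ÷ (5/14) = 14/5 hours.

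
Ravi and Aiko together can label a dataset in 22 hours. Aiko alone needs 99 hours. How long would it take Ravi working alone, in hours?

Combined rate is 1/22 per hour.
Known contribution: 1/99 per hour.
So Ravi's rate is 1/22 − 1/99 = 7/198, meaning 198/7 hours alone.

198/7 hours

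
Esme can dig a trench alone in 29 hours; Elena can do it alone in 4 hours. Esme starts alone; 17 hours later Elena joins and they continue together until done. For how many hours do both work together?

16/11 hours

In 17 hours Esme does 17/29 of the job, leaving 12/29.
Esme and Elena together work at 33/116 per hour, so finishing takes 12/29 ÷ 33/116 = 16/11 hours.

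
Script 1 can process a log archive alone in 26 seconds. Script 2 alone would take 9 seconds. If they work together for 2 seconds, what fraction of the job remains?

Combined rate: 1/26 + 1/9 = (9 + 26)/234 = 35/234 per second.
In 2 seconds they complete 2·35/234 = 35/117 of the job.
So 82/117 remains.

82/117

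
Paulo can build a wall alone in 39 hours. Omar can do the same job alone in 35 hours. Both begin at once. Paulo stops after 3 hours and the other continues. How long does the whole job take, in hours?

420/13 hours

In the first 3 hours the combined rate is 74/1365, so 74/455 of the job is done, leaving 381/455.
After Paulo leaves the rate is 1/35 per hour; the remaining 381/455 takes 381/13 hours.
Total = 3 + 381/13 = 420/13 hours.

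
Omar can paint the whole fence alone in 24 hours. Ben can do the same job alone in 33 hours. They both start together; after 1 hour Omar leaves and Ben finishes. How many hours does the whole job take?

253/8 hours

In the first 1 hour the combined rate is 19/264, so 19/264 of the job is done, leaving 245/264.
After Omar leaves the rate is 1/33 per hour; the remaining 245/264 takes 245/8 hours.
Total = 1 + 245/8 = 253/8 hours.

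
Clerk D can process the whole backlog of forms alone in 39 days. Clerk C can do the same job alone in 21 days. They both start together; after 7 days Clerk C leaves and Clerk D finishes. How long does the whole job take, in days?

In the first 7 days the combined rate is 20/273, so 20/39 of the job is done, leaving 19/39.
After Clerk C leaves the rate is 1/39 per day; the remaining 19/39 takes 19 days.
Total = 7 + 19 = 26 days.

26 days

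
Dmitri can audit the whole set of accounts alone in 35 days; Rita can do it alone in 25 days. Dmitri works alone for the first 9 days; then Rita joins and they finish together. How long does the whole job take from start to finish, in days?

In 9 days Dmitri does 9/35 of the job, leaving 26/35.
Dmitri and Rita together work at 12/175 per day, so finishing takes 26/35 ÷ 12/175 = 65/6 days.
Total time = 9 + 65/6 = 119/6 days.

119/6 days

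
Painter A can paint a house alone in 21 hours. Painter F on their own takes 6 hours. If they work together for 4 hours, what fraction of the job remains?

Combined rate: 1/21 + 1/6 = (2 + 7)/42 = 9/42 = 3/14 per hour.
In 4 hours they complete 4·3/14 = 6/7 of the job.
So 1/7 remains.

1/7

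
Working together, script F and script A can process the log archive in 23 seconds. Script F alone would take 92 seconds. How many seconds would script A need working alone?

92/3 seconds

Combined rate is 1/23 per second.
Known contribution: 1/92 per second.
So script A's rate is 1/23 − 1/92 = 3/92, meaning 92/3 seconds alone.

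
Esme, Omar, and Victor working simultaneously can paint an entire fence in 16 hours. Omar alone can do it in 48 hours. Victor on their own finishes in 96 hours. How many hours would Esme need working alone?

32 hours

Combined rate is 1/16 per hour.
Known contribution: 1/48 + 1/96 = (2 + 1)/96 = 3/96 = 1/32 per hour.
So Esme's rate is 1/16 − 1/32 = 1/32, meaning 32 hours alone.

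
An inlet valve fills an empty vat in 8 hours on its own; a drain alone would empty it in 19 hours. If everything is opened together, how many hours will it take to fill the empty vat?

152/11 hours

Net rate = 1/8 − 1/19 = (19 − 8)/152 = 11/152 per hour.
Filling time = 1 ÷ (11/152) = 152/11 hours.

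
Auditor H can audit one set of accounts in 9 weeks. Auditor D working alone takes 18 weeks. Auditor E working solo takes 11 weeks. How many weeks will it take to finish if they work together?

Combined rate: 1/9 + 1/18 + 1/11 = (22 + 11 + 18)/198 = 51/198 = 17/66 per week.
Time = 1 ÷ (17/66) = 66/17 weeks.

66/17 weeks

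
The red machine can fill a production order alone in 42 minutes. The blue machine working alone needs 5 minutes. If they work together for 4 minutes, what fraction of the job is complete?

Combined rate: 1/42 + 1/5 = (5 + 42)/210 = 47/210 per minute.
In 4 minutes they complete 4·47/210 = 94/105 of the job.

94/105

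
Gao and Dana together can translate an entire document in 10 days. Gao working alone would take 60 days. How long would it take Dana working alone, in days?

12 days

Combined rate is 1/10 per day.
Known contribution: 1/60 per day.
So Dana's rate is 1/10 − 1/60 = 1/12, meaning 12 days alone.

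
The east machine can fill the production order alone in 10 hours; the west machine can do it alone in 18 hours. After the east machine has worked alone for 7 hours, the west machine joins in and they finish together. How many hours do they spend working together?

27/14 hours

In 7 hours the east machine does 7/10 of the job, leaving 3/10.
The east machine and the west machine together work at 7/45 per hour, so finishing takes 3/10 ÷ 7/45 = 27/14 hours.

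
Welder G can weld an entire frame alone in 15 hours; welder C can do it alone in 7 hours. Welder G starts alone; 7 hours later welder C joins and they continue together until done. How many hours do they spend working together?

In 7 hours welder G does 7/15 of the job, leaving 8/15.
Welder G and welder C together work at 22/105 per hour, so finishing takes 8/15 ÷ 22/105 = 28/11 hours.

28/11 hours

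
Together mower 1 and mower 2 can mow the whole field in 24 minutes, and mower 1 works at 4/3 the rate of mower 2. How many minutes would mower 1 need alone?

42 minutes

Let mower 2's rate be r; then mower 1's rate is (4/3)r, so together (4/3 + 1)r = (7/3)r = 1/24.
Thus r = 1/56 per minute.
Mower 2 alone: 56 minutes; mower 1 alone: 42 minutes.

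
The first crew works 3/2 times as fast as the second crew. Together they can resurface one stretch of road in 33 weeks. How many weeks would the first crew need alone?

55 weeks

Let the second crew's rate be r; then the first crew's rate is (3/2)r, so together (3/2 + 1)r = (5/2)r = 1/33.
Thus r = 2/165 per week.
The second crew alone: 165/2 weeks; the first crew alone: 55 weeks.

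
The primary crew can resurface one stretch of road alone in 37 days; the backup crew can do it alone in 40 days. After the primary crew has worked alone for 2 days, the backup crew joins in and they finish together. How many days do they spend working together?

In 2 days the primary crew does 2/37 of the job, leaving 35/37.
The primary crew and the backup crew together work at 77/1480 per day, so finishing takes 35/37 ÷ 77/1480 = 200/11 days.

200/11 days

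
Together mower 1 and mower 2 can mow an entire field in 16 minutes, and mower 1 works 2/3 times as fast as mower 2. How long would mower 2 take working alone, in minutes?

Let mower 2's rate be r; then mower 1's rate is (2/3)r, so together (2/3 + 1)r = (5/3)r = 1/16.
Thus r = 3/80 per minute.
Mower 2 alone: 80/3 minutes; mower 1 alone: 40 minutes.

80/3 minutes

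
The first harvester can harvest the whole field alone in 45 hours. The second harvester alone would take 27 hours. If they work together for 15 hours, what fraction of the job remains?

Combined rate: 1/45 + 1/27 = (3 + 5)/135 = 8/135 per hour.
In 15 hours they complete 15·8/135 = 8/9 of the job.
So 1/9 remains.

1/9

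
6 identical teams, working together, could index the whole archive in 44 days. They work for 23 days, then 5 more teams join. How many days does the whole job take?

One team does 1/264 of the job per day.
After 23 days with 6 teams, 23/44 is done (21/44 left).
With 11 teams the rate is 11/264 = 1/24, so the rest takes 21/44 ÷ 1/24 = 126/11 days.
Total = 23 + 126/11 = 379/11 days.

379/11 days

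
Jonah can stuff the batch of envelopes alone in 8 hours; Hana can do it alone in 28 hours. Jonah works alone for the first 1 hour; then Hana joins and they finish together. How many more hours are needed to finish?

In 1 hour Jonah does 1/8 of the job, leaving 7/8.
Jonah and Hana together work at 9/56 per hour, so finishing takes 7/8 ÷ 9/56 = 49/9 hours.

49/9 hours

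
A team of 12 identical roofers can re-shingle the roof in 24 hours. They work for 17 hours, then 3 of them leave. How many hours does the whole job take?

79/3 hours

One roofer does 1/288 of the job per hour.
After 17 hours with 12 roofers, 17/24 is done (7/24 left).
With 9 roofers the rate is 9/288 = 1/32, so the rest takes 7/24 ÷ 1/32 = 28/3 hours.
Total = 17 + 28/3 = 79/3 hours.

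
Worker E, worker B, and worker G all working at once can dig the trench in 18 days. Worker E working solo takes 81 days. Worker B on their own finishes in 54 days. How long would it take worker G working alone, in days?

Combined rate is 1/18 per day.
Known contribution: 1/81 + 1/54 = (2 + 3)/162 = 5/162 per day.
So worker G's rate is 1/18 − 5/162 = 2/81, meaning 81/2 days alone.

81/2 days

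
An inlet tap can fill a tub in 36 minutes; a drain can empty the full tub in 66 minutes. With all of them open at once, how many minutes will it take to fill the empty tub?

Net rate = 1/36 − 1/66 = (11 − 6)/396 = 5/396 per minute.
Filling time = 1 ÷ (5/396) = 396/5 minutes.

396/5 minutes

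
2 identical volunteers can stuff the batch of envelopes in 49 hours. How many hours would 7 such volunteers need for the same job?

Total work is 2·49 = 98 volunteer-hours.
With 7 volunteers: 98/7 = 14 hours.

14 hours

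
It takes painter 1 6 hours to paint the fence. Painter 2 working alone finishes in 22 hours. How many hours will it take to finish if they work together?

33/7 hours

Combined rate: 1/6 + 1/22 = (11 + 3)/66 = 14/66 = 7/33 per hour.
Time = 1 ÷ (7/33) = 33/7 hours.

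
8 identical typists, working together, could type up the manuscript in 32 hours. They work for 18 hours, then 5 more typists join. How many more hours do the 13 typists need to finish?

112/13 hours

One typist does 1/256 of the job per hour.
After 18 hours with 8 typists, 9/16 is done (7/16 left).
With 13 typists the rate is 13/256, so the rest takes 7/16 ÷ 13/256 = 112/13 hours.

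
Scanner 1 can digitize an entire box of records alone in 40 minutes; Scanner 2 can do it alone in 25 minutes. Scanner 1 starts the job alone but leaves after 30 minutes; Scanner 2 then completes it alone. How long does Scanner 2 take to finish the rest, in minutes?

In 30 minutes Scanner 1 does 30/40 = 3/4 of the job, leaving 1/4.
Scanner 2 works at 1/25 per minute, so finishing takes 1/4 ÷ 1/25 = 25/4 minutes.

25/4 minutes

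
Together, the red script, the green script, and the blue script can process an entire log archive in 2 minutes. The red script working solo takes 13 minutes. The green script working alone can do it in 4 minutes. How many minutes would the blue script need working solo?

52/9 minutes

Combined rate is 1/2 per minute.
Known contribution: 1/13 + 1/4 = (4 + 13)/52 = 17/52 per minute.
So the blue script's rate is 1/2 − 17/52 = 9/52, meaning 52/9 minutes alone.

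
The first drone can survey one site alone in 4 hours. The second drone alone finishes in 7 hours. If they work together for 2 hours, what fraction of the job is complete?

Combined rate: 1/4 + 1/7 = (7 + 4)/28 = 11/28 per hour.
In 2 hours they complete 2·11/28 = 11/14 of the job.

11/14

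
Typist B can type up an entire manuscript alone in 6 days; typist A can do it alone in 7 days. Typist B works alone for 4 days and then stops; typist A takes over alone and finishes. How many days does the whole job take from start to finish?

19/3 days

In 4 days typist B does 4/6 = 2/3 of the job, leaving 1/3.
Typist A works at 1/7 per day, so finishing takes 1/3 ÷ 1/7 = 7/3 days.
Total time = 4 + 7/3 = 19/3 days.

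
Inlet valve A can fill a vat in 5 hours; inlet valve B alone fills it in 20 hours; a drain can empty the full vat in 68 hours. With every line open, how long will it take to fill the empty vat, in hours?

17/4 hours

Net rate = 1/5 + 1/20 − 1/68 = (68 + 17 − 5)/340 = 80/340 = 4/17 per hour.
Filling time = 1 ÷ (4/17) = 17/4 hours.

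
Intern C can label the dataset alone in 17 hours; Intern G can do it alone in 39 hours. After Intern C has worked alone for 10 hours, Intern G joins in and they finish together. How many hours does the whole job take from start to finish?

119/8 hours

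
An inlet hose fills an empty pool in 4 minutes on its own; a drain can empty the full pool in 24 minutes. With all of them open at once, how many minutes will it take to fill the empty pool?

Net rate = 1/4 − 1/24 = (6 − 1)/24 = 5/24 per minute.
Filling time = 1 ÷ (5/24) = 24/5 minutes.

24/5 minutes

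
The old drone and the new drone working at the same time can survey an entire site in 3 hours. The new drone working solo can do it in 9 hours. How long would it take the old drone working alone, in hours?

Combined rate is 1/3 per hour.
Known contribution: 1/9 per hour.
So the old drone's rate is 1/3 − 1/9 = 2/9, meaning 9/2 hours alone.

9/2 hours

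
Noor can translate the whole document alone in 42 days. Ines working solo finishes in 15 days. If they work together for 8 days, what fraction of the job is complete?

Combined rate: 1/42 + 1/15 = (5 + 14)/210 = 19/210 per day.
In 8 days they complete 8·19/210 = 76/105 of the job.

76/105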